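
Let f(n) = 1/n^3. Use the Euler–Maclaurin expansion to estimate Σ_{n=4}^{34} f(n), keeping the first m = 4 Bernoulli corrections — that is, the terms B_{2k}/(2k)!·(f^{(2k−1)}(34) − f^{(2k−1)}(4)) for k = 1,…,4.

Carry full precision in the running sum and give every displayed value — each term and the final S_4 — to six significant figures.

S_4 ≈ 0.0395999

Integral: ∫_4^34 1/x^3 dx = 0.0308175.
Boundary: ½(f(4) + f(34)) = ½(0.0156250 + 2.54427e-05) = 0.00782522.
Running total after boundary: 0.0386427.
Correction k=1: B_{2}/2! · (f^{(1)}(34) − f^{(1)}(4)) = 1/12 · (-2.24494e-06 − (-0.0117188)) = 0.000976375.
Running total after k=1: 0.0396191.
Correction k=2: B_{4}/4! · (f^{(3)}(34) − f^{(3)}(4)) = −1/720 · (-3.88399e-08 − (-0.0146484)) = -2.03450e-05.
Running total after k=2: 0.0395987.
Correction k=3: B_{6}/6! · (f^{(5)}(34) − f^{(5)}(4)) = 1/30240 · (-1.41114e-09 − (-0.0384521)) = 1.27157e-06.
Running total after k=3: 0.0396000.
Correction k=4: B_{8}/8! · (f^{(7)}(34) − f^{(7)}(4)) = −1/1209600 · (-8.78909e-11 − (-0.173035)) = -1.43051e-07.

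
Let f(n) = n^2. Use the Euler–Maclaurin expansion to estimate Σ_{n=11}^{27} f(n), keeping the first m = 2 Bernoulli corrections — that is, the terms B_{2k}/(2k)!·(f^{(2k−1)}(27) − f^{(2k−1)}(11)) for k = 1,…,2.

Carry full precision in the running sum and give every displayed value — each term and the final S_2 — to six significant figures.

Integral: ∫_11^27 x^2 dx = 6117.33.
Endpoint term: (f(11) + f(27))/2 = (121.000 + 729.000)/2 = 425.000.
Running total after boundary: 6542.33.
k=1: B_{2}/(2)! × [f^{(1)}(27) − f^{(1)}(11)] = 1/12 × (54.0000 − 22.0000) = 2.66667.
Partial sum through k=1: 6545.00.
k=2: B_{4}/(4)! × [f^{(3)}(27) − f^{(3)}(11)] = −1/720 × (0.00000 − 0.00000) = 0.00000.

S_2 ≈ 6545.00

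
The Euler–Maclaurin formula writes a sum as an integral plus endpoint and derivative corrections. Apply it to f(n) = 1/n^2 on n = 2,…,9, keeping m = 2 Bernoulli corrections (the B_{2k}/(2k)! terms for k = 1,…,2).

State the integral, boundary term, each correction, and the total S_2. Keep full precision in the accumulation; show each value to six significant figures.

S_2 ≈ 0.539625

Integral: ∫_2^9 1/x^2 dx = 0.388889.
½[f(2) + f(9)] = ½[0.250000 + 0.0123457] = 0.131173.
So far: 0.520062.
Correction k=1: B_{2}/2! · (f^{(1)}(9) − f^{(1)}(2)) = 1/12 · (-0.00274348 − (-0.250000)) = 0.0206047.
After k=1: 0.540666.
Correction k=2: B_{4}/4! · (f^{(3)}(9) − f^{(3)}(2)) = −1/720 · (-0.000406442 − (-0.750000)) = -0.00104110.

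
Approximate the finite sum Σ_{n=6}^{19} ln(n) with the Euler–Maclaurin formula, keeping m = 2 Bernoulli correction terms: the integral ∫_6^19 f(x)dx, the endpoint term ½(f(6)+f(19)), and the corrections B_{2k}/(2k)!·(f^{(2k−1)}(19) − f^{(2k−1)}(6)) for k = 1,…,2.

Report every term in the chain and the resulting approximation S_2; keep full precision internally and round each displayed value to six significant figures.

S_2 ≈ 34.5524

The integral term ∫_6^19 ln(x) dx = 32.1938.
Boundary: ½(f(6) + f(19)) = ½(1.79176 + 2.94444) = 2.36810.
Running total after boundary: 34.5619.
Correction k=1: B_{2}/2! · (f^{(1)}(19) − f^{(1)}(6)) = 1/12 · (0.0526316 − 0.166667) = -0.00950292.
Running total after k=1: 34.5524.
Correction k=2: B_{4}/4! · (f^{(3)}(19) − f^{(3)}(6)) = −1/720 · (0.000291588 − 0.00925926) = 1.24551e-05.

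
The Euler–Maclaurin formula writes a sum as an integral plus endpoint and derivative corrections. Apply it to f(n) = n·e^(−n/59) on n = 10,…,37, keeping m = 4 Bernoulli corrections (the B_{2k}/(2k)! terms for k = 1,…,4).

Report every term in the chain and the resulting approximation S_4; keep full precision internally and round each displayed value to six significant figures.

S_4 ≈ 425.062

∫_10^37 x·e^(−x/59) dx evaluates to 411.002.
½[f(10) + f(37)] = ½[8.44094 + 19.7628] = 14.1018.
So far: 425.104.
Correction k=1: B_{2}/2! · (f^{(1)}(37) − f^{(1)}(10)) = 1/12 · (0.199167 − 0.701027) = -0.0418217.
Running total after k=1: 425.062.
Correction k=2: B_{4}/4! · (f^{(3)}(37) − f^{(3)}(10)) = −1/720 · (0.000364098 − 0.000686359) = 4.47585e-07.
Running total after k=2: 425.062.
Correction k=3: B_{6}/6! · (f^{(5)}(37) − f^{(5)}(10)) = 1/30240 · (1.92755e-07 − 3.36493e-07) = -4.75323e-12.
Running total after k=3: 425.062.
Correction k=4: B_{8}/8! · (f^{(7)}(37) − f^{(7)}(10)) = −1/1209600 · (8.06993e-11 − 1.36688e-10) = 4.62873e-17.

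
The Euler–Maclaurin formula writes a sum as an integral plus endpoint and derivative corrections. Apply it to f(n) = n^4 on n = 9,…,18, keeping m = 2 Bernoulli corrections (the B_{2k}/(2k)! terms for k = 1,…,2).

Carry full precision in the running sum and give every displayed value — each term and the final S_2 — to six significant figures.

Integral: ∫_9^18 x^4 dx = 366104.
½[f(9) + f(18)] = ½[6561.00 + 104976] = 55768.5.
Integral + boundary = 421872.
Correction k=1: B_{2}/2! · (f^{(1)}(18) − f^{(1)}(9)) = 1/12 · (23328.0 − 2916.00) = 1701.00.
Running total after k=1: 423573.
Correction k=2: B_{4}/4! · (f^{(3)}(18) − f^{(3)}(9)) = −1/720 · (432.000 − 216.000) = -0.300000.

S_2 ≈ 423573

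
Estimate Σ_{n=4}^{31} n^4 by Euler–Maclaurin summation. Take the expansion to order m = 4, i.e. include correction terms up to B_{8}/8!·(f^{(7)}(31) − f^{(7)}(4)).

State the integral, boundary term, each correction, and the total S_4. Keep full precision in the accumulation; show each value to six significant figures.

S_4 ≈ 6.19742e+06

Integral: ∫_4^31 x^4 dx = 5.72563e+06.
Boundary: ½(f(4) + f(31)) = ½(256.000 + 923521) = 461888.
So far: 6.18751e+06.
Order-1 term: 1/12 · (119164 − 256.000) = 9909.00.
Partial sum through k=1: 6.19742e+06.
Order-2 term: −1/720 · (744.000 − 96.0000) = -0.900000.
Partial sum through k=2: 6.19742e+06.
Order-3 term: 1/30240 · (0.00000 − 0.00000) = 0.00000.
Partial sum through k=3: 6.19742e+06.
Order-4 term: −1/1209600 · (0.00000 − 0.00000) = 0.00000.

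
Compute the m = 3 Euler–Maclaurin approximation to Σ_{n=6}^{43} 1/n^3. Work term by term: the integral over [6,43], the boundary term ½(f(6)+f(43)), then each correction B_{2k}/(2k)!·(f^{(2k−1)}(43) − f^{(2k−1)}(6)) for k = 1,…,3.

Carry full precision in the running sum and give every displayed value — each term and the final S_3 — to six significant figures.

∫_6^43 1/x^3 dx evaluates to 0.0136185.
Boundary: ½(f(6) + f(43)) = ½(0.00462963 + 1.25775e-05) = 0.00232110.
Integral + boundary = 0.0159396.
Order-1 term: 1/12 · (-8.77501e-07 − (-0.00231481)) = 0.000192828.
Partial sum through k=1: 0.0161324.
Order-2 term: −1/720 · (-9.49162e-09 − (-0.00128601)) = -1.78611e-06.
Partial sum through k=2: 0.0161306.
Order-3 term: 1/30240 · (-2.15602e-10 − (-0.00150034)) = 4.96145e-08.

S_3 ≈ 0.0161307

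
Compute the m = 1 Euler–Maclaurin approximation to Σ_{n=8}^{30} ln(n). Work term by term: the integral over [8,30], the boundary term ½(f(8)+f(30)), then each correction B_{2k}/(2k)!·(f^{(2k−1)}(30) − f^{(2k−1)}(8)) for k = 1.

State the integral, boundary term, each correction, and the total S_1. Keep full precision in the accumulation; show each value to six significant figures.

S_1 ≈ 66.1331

The integral term ∫_8^30 ln(x) dx = 63.4004.
½[f(8) + f(30)] = ½[2.07944 + 3.40120] = 2.74032.
So far: 66.1407.
k=1: B_{2}/(2)! × [f^{(1)}(30) − f^{(1)}(8)] = 1/12 × (0.0333333 − 0.125000) = -0.00763889.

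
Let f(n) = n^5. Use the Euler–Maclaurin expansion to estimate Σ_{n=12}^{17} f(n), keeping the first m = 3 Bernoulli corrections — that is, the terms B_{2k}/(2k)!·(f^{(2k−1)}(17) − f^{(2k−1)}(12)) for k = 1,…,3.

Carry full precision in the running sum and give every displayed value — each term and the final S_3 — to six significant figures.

S_3 ≈ 4.38576e+06

∫_12^17 x^5 dx evaluates to 3.52526e+06.
½[f(12) + f(17)] = ½[248832 + 1.41986e+06] = 834344.
Running total after boundary: 4.35961e+06.
Order-1 term: 1/12 · (417605 − 103680) = 26160.4.
Running total after k=1: 4.38577e+06.
Order-2 term: −1/720 · (17340.0 − 8640.00) = -12.0833.
Running total after k=2: 4.38576e+06.
Order-3 term: 1/30240 · (120.000 − 120.000) = 0.00000.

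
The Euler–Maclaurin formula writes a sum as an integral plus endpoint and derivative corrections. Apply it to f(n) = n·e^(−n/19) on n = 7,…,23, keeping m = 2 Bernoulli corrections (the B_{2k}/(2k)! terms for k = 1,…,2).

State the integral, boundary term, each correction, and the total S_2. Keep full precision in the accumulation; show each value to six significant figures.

∫_7^23 x·e^(−x/19) dx evaluates to 103.926.
Boundary: ½(f(7) + f(23)) = ½(4.84278 + 6.85493) = 5.84885.
Integral + boundary = 109.775.
Order-1 term: 1/12 · (-0.0627453 − 0.436943) = -0.0416407.
Partial sum through k=1: 109.733.
Order-2 term: −1/720 · (0.00147738 − 0.00504320) = 4.95252e-06.

S_2 ≈ 109.733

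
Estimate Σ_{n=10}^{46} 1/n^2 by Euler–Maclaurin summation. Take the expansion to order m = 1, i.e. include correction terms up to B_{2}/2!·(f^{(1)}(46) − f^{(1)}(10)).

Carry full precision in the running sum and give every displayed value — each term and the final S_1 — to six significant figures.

The integral term ∫_10^46 1/x^2 dx = 0.0782609.
½[f(10) + f(46)] = ½[0.0100000 + 0.000472590] = 0.00523629.
Running total after boundary: 0.0834972.
k=1: B_{2}/(2)! × [f^{(1)}(46) − f^{(1)}(10)] = 1/12 × (-2.05474e-05 − (-0.00200000)) = 0.000164954.

S_1 ≈ 0.0836621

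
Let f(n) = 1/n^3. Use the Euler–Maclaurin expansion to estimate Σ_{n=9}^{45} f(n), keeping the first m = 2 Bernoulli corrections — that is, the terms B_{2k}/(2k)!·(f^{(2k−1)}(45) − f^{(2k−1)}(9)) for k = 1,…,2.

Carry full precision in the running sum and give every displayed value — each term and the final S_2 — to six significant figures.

Integral: ∫_9^45 1/x^3 dx = 0.00592593.
Boundary: ½(f(9) + f(45)) = ½(0.00137174 + 1.09739e-05) = 0.000691358.
Integral + boundary = 0.00661728.
k=1: B_{2}/(2)! × [f^{(1)}(45) − f^{(1)}(9)] = 1/12 × (-7.31596e-07 − (-0.000457247)) = 3.80430e-05.
Running total after k=1: 0.00665533.
k=2: B_{4}/(4)! × [f^{(3)}(45) − f^{(3)}(9)] = −1/720 × (-7.22564e-09 − (-0.000112901)) = -1.56796e-07.

S_2 ≈ 0.00665517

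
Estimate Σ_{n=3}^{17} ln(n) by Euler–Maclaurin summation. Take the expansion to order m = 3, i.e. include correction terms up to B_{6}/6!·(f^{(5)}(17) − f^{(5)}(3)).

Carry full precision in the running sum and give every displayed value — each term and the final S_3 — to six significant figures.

The integral term ∫_3^17 ln(x) dx = 30.8688.
Boundary: ½(f(3) + f(17)) = ½(1.09861 + 2.83321) = 1.96591.
Integral + boundary = 32.8347.
k=1: B_{2}/(2)! × [f^{(1)}(17) − f^{(1)}(3)] = 1/12 × (0.0588235 − 0.333333) = -0.0228758.
After k=1: 32.8118.
k=2: B_{4}/(4)! × [f^{(3)}(17) − f^{(3)}(3)] = −1/720 × (0.000407083 − 0.0740741) = 0.000102315.
After k=2: 32.8119.
k=3: B_{6}/(6)! × [f^{(5)}(17) − f^{(5)}(3)] = 1/30240 × (1.69031e-05 − 0.0987654) = -3.26549e-06.

S_3 ≈ 32.8119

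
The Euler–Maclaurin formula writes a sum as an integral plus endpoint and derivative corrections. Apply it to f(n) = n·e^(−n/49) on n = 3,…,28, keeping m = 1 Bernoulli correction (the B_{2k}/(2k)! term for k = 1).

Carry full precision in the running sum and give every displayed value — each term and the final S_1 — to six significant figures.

S_1 ≈ 275.262

Integral: ∫_3^28 x·e^(−x/49) dx = 265.998.
Boundary: ½(f(3) + f(28)) = ½(2.82184 + 15.8121) = 9.31697.
So far: 275.315.
Order-1 term: 1/12 · (0.242022 − 0.883024) = -0.0534168.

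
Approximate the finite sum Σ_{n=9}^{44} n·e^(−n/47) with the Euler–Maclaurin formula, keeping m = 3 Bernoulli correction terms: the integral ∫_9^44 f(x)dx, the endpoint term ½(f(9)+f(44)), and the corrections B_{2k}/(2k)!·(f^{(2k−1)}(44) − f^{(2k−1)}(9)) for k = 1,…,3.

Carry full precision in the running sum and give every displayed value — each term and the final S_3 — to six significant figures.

S_3 ≈ 508.480

Integral: ∫_9^44 x·e^(−x/47) dx = 496.191.
½[f(9) + f(44)] = ½[7.43156 + 17.2536] = 12.3426.
So far: 508.534.
Order-1 term: 1/12 · (0.0250294 − 0.667610) = -0.0535484.
Running total after k=1: 508.480.
Order-2 term: −1/720 · (0.000366357 − 0.00104983) = 9.49263e-07.
Running total after k=2: 508.480.
Order-3 term: 1/30240 · (3.26566e-07 − 8.13685e-07) = -1.61084e-11.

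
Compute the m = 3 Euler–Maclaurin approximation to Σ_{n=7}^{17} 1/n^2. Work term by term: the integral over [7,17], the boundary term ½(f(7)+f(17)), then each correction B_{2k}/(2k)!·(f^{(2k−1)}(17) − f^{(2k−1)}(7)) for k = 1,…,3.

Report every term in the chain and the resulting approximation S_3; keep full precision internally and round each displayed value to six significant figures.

S_3 ≈ 0.0964179

The integral term ∫_7^17 1/x^2 dx = 0.0840336.
½[f(7) + f(17)] = ½[0.0204082 + 0.00346021] = 0.0119342.
So far: 0.0959678.
Correction k=1: B_{2}/2! · (f^{(1)}(17) − f^{(1)}(7)) = 1/12 · (-0.000407083 − (-0.00583090)) = 0.000451985.
Running total after k=1: 0.0964198.
Correction k=2: B_{4}/4! · (f^{(3)}(17) − f^{(3)}(7)) = −1/720 · (-1.69031e-05 − (-0.00142798)) = -1.95982e-06.
Running total after k=2: 0.0964178.
Correction k=3: B_{6}/6! · (f^{(5)}(17) − f^{(5)}(7)) = 1/30240 · (-1.75465e-06 − (-0.000874271)) = 2.88531e-08.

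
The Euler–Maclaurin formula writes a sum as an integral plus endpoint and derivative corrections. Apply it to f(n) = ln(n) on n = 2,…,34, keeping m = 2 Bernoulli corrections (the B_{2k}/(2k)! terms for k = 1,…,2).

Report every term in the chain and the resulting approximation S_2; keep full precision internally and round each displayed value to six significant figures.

S_2 ≈ 88.5808

Integral: ∫_2^34 ln(x) dx = 86.5100.
Endpoint term: (f(2) + f(34))/2 = (0.693147 + 3.52636)/2 = 2.10975.
Running total after boundary: 88.6197.
k=1: B_{2}/(2)! × [f^{(1)}(34) − f^{(1)}(2)] = 1/12 × (0.0294118 − 0.500000) = -0.0392157.
Running total after k=1: 88.5805.
k=2: B_{4}/(4)! × [f^{(3)}(34) − f^{(3)}(2)] = −1/720 × (5.08854e-05 − 0.250000) = 0.000347152.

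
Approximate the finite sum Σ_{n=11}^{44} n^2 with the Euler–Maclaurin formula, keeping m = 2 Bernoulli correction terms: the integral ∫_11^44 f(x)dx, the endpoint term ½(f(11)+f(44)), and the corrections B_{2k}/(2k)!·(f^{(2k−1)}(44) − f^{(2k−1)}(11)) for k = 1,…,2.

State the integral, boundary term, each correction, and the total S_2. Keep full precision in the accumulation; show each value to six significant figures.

The integral term ∫_11^44 x^2 dx = 27951.0.
½[f(11) + f(44)] = ½[121.000 + 1936.00] = 1028.50.
Running total after boundary: 28979.5.
Order-1 term: 1/12 · (88.0000 − 22.0000) = 5.50000.
After k=1: 28985.0.
Order-2 term: −1/720 · (0.00000 − 0.00000) = 0.00000.

S_2 ≈ 28985.0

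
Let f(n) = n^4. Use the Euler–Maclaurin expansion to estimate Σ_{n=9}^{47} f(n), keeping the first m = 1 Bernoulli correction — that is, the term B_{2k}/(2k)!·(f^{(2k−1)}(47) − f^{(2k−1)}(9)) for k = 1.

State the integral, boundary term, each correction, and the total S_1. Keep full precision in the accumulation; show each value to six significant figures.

S_1 ≈ 4.83347e+07

Integral: ∫_9^47 x^4 dx = 4.58572e+07.
Boundary: ½(f(9) + f(47)) = ½(6561.00 + 4.87968e+06) = 2.44312e+06.
Running total after boundary: 4.83003e+07.
Order-1 term: 1/12 · (415292 − 2916.00) = 34364.7.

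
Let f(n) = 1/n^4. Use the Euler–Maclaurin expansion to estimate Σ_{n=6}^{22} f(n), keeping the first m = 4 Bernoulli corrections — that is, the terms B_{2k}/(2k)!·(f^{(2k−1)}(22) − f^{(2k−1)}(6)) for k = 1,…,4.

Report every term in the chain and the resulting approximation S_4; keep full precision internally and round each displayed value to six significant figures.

S_4 ≈ 0.00194207

∫_6^22 1/x^4 dx evaluates to 0.00151191.
½[f(6) + f(22)] = ½[0.000771605 + 4.26883e-06] = 0.000387937.
So far: 0.00189984.
k=1: B_{2}/(2)! × [f^{(1)}(22) − f^{(1)}(6)] = 1/12 × (-7.76152e-07 − (-0.000514403)) = 4.28023e-05.
After k=1: 0.00194264.
k=2: B_{4}/(4)! × [f^{(3)}(22) − f^{(3)}(6)] = −1/720 × (-4.81086e-08 − (-0.000428669)) = -5.95307e-07.
After k=2: 0.00194205.
k=3: B_{6}/(6)! × [f^{(5)}(22) − f^{(5)}(6)] = 1/30240 × (-5.56628e-09 − (-0.000666819)) = 2.20507e-08.
After k=3: 0.00194207.
k=4: B_{8}/(8)! × [f^{(7)}(22) − f^{(7)}(6)] = −1/1209600 × (-1.03505e-09 − (-0.00166705)) = -1.37818e-09.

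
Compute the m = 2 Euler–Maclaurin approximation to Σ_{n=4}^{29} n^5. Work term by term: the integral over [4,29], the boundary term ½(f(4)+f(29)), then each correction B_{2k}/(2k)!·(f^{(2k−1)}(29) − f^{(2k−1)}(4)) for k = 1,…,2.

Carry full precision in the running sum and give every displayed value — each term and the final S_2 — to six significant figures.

The integral term ∫_4^29 x^5 dx = 9.91365e+07.
Boundary: ½(f(4) + f(29)) = ½(1024.00 + 2.05111e+07) = 1.02561e+07.
So far: 1.09393e+08.
Correction k=1: B_{2}/2! · (f^{(1)}(29) − f^{(1)}(4)) = 1/12 · (3.53640e+06 − 1280.00) = 294594.
Partial sum through k=1: 1.09687e+08.
Correction k=2: B_{4}/4! · (f^{(3)}(29) − f^{(3)}(4)) = −1/720 · (50460.0 − 960.000) = -68.7500.

S_2 ≈ 1.09687e+08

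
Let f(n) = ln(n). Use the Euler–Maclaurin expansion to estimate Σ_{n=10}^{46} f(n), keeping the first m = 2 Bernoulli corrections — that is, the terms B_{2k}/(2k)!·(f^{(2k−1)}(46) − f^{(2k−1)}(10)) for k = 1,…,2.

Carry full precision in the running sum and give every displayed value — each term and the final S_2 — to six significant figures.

S_2 ≈ 120.151

Integral: ∫_10^46 ln(x) dx = 117.092.
Endpoint term: (f(10) + f(46))/2 = (2.30259 + 3.82864)/2 = 3.06561.
Integral + boundary = 120.157.
k=1: B_{2}/(2)! × [f^{(1)}(46) − f^{(1)}(10)] = 1/12 × (0.0217391 − 0.100000) = -0.00652174.
Partial sum through k=1: 120.151.
k=2: B_{4}/(4)! × [f^{(3)}(46) − f^{(3)}(10)] = −1/720 × (2.05474e-05 − 0.00200000) = 2.74924e-06.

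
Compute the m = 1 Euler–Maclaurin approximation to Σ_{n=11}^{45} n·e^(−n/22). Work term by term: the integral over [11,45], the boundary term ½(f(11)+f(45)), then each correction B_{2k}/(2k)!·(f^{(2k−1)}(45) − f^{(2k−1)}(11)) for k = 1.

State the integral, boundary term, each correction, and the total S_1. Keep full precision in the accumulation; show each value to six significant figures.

∫_11^45 x·e^(−x/22) dx evaluates to 249.722.
Boundary: ½(f(11) + f(45)) = ½(6.67184 + 5.81946) = 6.24565.
Integral + boundary = 255.967.
k=1: B_{2}/(2)! × [f^{(1)}(45) − f^{(1)}(11)] = 1/12 × (-0.135200 − 0.303265) = -0.0365387.

S_1 ≈ 255.931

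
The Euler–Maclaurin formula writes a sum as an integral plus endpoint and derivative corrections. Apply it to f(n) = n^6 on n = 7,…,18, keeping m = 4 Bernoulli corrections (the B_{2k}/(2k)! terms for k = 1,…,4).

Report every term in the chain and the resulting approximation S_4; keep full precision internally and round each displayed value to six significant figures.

The integral term ∫_7^18 x^6 dx = 8.73424e+07.
Boundary: ½(f(7) + f(18)) = ½(117649 + 3.40122e+07) = 1.70649e+07.
Integral + boundary = 1.04407e+08.
Correction k=1: B_{2}/2! · (f^{(1)}(18) − f^{(1)}(7)) = 1/12 · (1.13374e+07 − 100842) = 936380.
After k=1: 1.05344e+08.
Correction k=2: B_{4}/4! · (f^{(3)}(18) − f^{(3)}(7)) = −1/720 · (699840 − 41160.0) = -914.833.
After k=2: 1.05343e+08.
Correction k=3: B_{6}/6! · (f^{(5)}(18) − f^{(5)}(7)) = 1/30240 · (12960.0 − 5040.00) = 0.261905.
After k=3: 1.05343e+08.
Correction k=4: B_{8}/8! · (f^{(7)}(18) − f^{(7)}(7)) = −1/1209600 · (0.00000 − 0.00000) = 0.00000.

S_4 ≈ 1.05343e+08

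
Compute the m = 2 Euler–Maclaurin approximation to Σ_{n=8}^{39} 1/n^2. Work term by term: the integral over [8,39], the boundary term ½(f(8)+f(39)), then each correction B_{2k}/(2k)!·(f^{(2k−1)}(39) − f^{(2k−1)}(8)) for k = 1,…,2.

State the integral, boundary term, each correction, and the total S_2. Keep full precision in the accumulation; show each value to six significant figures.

The integral term ∫_8^39 1/x^2 dx = 0.0993590.
Endpoint term: (f(8) + f(39))/2 = (0.0156250 + 0.000657462)/2 = 0.00814123.
Integral + boundary = 0.107500.
k=1: B_{2}/(2)! × [f^{(1)}(39) − f^{(1)}(8)] = 1/12 × (-3.37160e-05 − (-0.00390625)) = 0.000322711.
Running total after k=1: 0.107823.
k=2: B_{4}/(4)! × [f^{(3)}(39) − f^{(3)}(8)] = −1/720 × (-2.66004e-07 − (-0.000732422)) = -1.01688e-06.

S_2 ≈ 0.107822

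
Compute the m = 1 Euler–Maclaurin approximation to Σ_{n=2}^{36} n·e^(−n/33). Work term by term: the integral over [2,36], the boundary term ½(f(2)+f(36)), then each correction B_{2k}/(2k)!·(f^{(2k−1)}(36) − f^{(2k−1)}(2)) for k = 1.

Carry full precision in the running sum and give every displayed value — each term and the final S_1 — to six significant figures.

S_1 ≈ 329.121

∫_2^36 x·e^(−x/33) dx evaluates to 322.210.
Boundary: ½(f(2) + f(36)) = ½(1.88239 + 12.0928) = 6.98759.
Integral + boundary = 329.197.
Order-1 term: 1/12 · (-0.0305374 − 0.884152) = -0.0762241.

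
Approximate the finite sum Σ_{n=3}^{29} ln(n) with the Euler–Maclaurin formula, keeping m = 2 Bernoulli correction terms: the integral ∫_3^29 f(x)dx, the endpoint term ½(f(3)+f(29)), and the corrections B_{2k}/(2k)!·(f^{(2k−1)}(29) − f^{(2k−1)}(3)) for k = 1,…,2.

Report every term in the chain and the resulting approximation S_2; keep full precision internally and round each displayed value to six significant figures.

S_2 ≈ 70.5639

∫_3^29 ln(x) dx evaluates to 68.3557.
½[f(3) + f(29)] = ½[1.09861 + 3.36730] = 2.23295.
Integral + boundary = 70.5887.
Order-1 term: 1/12 · (0.0344828 − 0.333333) = -0.0249042.
Partial sum through k=1: 70.5638.
Order-2 term: −1/720 · (8.20042e-05 − 0.0740741) = 0.000102767.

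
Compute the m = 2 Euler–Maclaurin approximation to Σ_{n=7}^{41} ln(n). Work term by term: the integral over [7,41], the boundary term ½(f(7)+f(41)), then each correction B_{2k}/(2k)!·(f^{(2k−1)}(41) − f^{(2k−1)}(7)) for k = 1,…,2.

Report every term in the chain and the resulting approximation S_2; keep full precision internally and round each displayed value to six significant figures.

S_2 ≈ 107.455

The integral term ∫_7^41 ln(x) dx = 104.635.
Boundary: ½(f(7) + f(41)) = ½(1.94591 + 3.71357) = 2.82974.
So far: 107.465.
k=1: B_{2}/(2)! × [f^{(1)}(41) − f^{(1)}(7)] = 1/12 × (0.0243902 − 0.142857) = -0.00987224.
Partial sum through k=1: 107.455.
k=2: B_{4}/(4)! × [f^{(3)}(41) − f^{(3)}(7)] = −1/720 × (2.90187e-05 − 0.00583090) = 8.05817e-06.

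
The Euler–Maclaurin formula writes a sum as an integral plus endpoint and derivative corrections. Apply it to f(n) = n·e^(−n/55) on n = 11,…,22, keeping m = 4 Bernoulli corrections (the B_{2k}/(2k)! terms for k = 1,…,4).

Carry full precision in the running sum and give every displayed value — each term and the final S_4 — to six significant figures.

The integral term ∫_11^22 x·e^(−x/55) dx = 133.187.
½[f(11) + f(22)] = ½[9.00604 + 14.7470] = 11.8765.
Integral + boundary = 145.064.
k=1: B_{2}/(2)! × [f^{(1)}(22) − f^{(1)}(11)] = 1/12 × (0.402192 − 0.654985) = -0.0210660.
Partial sum through k=1: 145.043.
k=2: B_{4}/(4)! × [f^{(3)}(22) − f^{(3)}(11)] = −1/720 × (0.000576143 − 0.000757833) = 2.52348e-07.
Partial sum through k=2: 145.043.
k=3: B_{6}/(6)! × [f^{(5)}(22) − f^{(5)}(11)] = 1/30240 × (3.36968e-07 − 4.29469e-07) = -3.05887e-12.
Partial sum through k=3: 145.043.
k=4: B_{8}/(8)! × [f^{(7)}(22) − f^{(7)}(11)] = −1/1209600 × (1.59827e-10 − 2.01129e-10) = 3.41449e-17.

S_4 ≈ 145.043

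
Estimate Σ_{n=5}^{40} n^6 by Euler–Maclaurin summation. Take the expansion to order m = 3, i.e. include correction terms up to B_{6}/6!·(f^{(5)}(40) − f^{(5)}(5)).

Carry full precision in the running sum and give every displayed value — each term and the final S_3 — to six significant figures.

The integral term ∫_5^40 x^6 dx = 2.34057e+10.
½[f(5) + f(40)] = ½[15625.0 + 4.09600e+09] = 2.04801e+09.
So far: 2.54537e+10.
Order-1 term: 1/12 · (6.14400e+08 − 18750.0) = 5.11984e+07.
Running total after k=1: 2.55049e+10.
Order-2 term: −1/720 · (7.68000e+06 − 15000.0) = -10645.8.
Running total after k=2: 2.55049e+10.
Order-3 term: 1/30240 · (28800.0 − 3600.00) = 0.833333.

S_3 ≈ 2.55049e+10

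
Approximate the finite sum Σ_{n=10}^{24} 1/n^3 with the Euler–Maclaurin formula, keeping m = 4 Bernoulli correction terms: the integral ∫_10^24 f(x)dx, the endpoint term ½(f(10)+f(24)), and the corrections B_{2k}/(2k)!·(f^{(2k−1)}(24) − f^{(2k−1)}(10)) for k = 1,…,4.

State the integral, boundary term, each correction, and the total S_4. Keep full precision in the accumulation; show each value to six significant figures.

S_4 ≈ 0.00469228

The integral term ∫_10^24 1/x^3 dx = 0.00413194.
Boundary: ½(f(10) + f(24)) = ½(0.00100000 + 7.23380e-05) = 0.000536169.
So far: 0.00466811.
Correction k=1: B_{2}/2! · (f^{(1)}(24) − f^{(1)}(10)) = 1/12 · (-9.04225e-06 − (-0.000300000)) = 2.42465e-05.
Running total after k=1: 0.00469236.
Correction k=2: B_{4}/4! · (f^{(3)}(24) − f^{(3)}(10)) = −1/720 · (-3.13967e-07 − (-6.00000e-05)) = -8.28973e-08.
Running total after k=2: 0.00469228.
Correction k=3: B_{6}/6! · (f^{(5)}(24) − f^{(5)}(10)) = 1/30240 · (-2.28934e-08 − (-2.52000e-05)) = 8.32576e-10.
Running total after k=3: 0.00469228.
Correction k=4: B_{8}/8! · (f^{(7)}(24) − f^{(7)}(10)) = −1/1209600 · (-2.86168e-09 − (-1.81440e-05)) = -1.49976e-11.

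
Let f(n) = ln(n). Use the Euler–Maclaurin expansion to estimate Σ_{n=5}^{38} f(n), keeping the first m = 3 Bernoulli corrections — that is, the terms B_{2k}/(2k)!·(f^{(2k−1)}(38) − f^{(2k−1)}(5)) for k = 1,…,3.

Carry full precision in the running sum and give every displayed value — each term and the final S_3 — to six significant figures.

S_3 ≈ 99.7901

Integral: ∫_5^38 ln(x) dx = 97.1811.
Boundary: ½(f(5) + f(38)) = ½(1.60944 + 3.63759) = 2.62351.
So far: 99.8046.
Correction k=1: B_{2}/2! · (f^{(1)}(38) − f^{(1)}(5)) = 1/12 · (0.0263158 − 0.200000) = -0.0144737.
Running total after k=1: 99.7901.
Correction k=2: B_{4}/4! · (f^{(3)}(38) − f^{(3)}(5)) = −1/720 · (3.64485e-05 − 0.0160000) = 2.21716e-05.
Running total after k=2: 99.7901.
Correction k=3: B_{6}/6! · (f^{(5)}(38) − f^{(5)}(5)) = 1/30240 · (3.02896e-07 − 0.00768000) = -2.53958e-07.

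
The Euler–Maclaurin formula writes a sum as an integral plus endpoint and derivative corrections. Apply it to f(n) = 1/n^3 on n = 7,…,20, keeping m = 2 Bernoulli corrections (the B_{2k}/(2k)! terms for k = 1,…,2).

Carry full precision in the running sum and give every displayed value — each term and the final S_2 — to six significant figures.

S_2 ≈ 0.0105762

The integral term ∫_7^20 1/x^3 dx = 0.00895408.
½[f(7) + f(20)] = ½[0.00291545 + 0.000125000] = 0.00152023.
Integral + boundary = 0.0104743.
k=1: B_{2}/(2)! × [f^{(1)}(20) − f^{(1)}(7)] = 1/12 × (-1.87500e-05 − (-0.00124948)) = 0.000102561.
After k=1: 0.0105769.
k=2: B_{4}/(4)! × [f^{(3)}(20) − f^{(3)}(7)] = −1/720 × (-9.37500e-07 − (-0.000509992)) = -7.07020e-07.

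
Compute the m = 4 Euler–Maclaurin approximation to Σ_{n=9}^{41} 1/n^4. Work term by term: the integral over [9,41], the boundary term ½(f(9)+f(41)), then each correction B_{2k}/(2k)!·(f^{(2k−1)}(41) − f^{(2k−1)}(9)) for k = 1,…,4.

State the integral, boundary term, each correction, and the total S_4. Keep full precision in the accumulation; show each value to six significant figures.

Integral: ∫_9^41 1/x^4 dx = 0.000452411.
½[f(9) + f(41)] = ½[0.000152416 + 3.53887e-07] = 7.63848e-05.
Integral + boundary = 0.000528796.
Order-1 term: 1/12 · (-3.45256e-08 − (-6.77404e-05)) = 5.64215e-06.
After k=1: 0.000534438.
Order-2 term: −1/720 · (-6.16161e-10 − (-2.50890e-05)) = -3.48450e-08.
After k=2: 0.000534403.
Order-3 term: 1/30240 · (-2.05265e-11 − (-1.73455e-05)) = 5.73594e-10.
After k=3: 0.000534404.
Order-4 term: −1/1209600 · (-1.09898e-12 − (-1.92728e-05)) = -1.59332e-11.

S_4 ≈ 0.000534404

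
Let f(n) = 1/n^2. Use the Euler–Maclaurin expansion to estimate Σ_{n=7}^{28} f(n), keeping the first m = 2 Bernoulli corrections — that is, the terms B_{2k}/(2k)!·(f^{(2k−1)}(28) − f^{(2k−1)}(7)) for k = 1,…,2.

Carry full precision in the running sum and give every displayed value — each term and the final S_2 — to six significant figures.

S_2 ≈ 0.118461

∫_7^28 1/x^2 dx evaluates to 0.107143.
Boundary: ½(f(7) + f(28)) = ½(0.0204082 + 0.00127551) = 0.0108418.
Integral + boundary = 0.117985.
Correction k=1: B_{2}/2! · (f^{(1)}(28) − f^{(1)}(7)) = 1/12 · (-9.11079e-05 − (-0.00583090)) = 0.000478316.
After k=1: 0.118463.
Correction k=2: B_{4}/4! · (f^{(3)}(28) − f^{(3)}(7)) = −1/720 · (-1.39451e-06 − (-0.00142798)) = -1.98136e-06.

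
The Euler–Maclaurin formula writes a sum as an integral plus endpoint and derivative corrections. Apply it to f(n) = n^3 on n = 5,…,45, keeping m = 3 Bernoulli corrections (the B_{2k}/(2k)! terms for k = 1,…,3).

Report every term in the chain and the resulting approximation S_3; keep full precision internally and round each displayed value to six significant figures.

∫_5^45 x^3 dx evaluates to 1.02500e+06.
Boundary: ½(f(5) + f(45)) = ½(125.000 + 91125.0) = 45625.0.
Running total after boundary: 1.07062e+06.
Order-1 term: 1/12 · (6075.00 − 75.0000) = 500.000.
Partial sum through k=1: 1.07112e+06.
Order-2 term: −1/720 · (6.00000 − 6.00000) = 0.00000.
Partial sum through k=2: 1.07112e+06.
Order-3 term: 1/30240 · (0.00000 − 0.00000) = 0.00000.

S_3 ≈ 1.07112e+06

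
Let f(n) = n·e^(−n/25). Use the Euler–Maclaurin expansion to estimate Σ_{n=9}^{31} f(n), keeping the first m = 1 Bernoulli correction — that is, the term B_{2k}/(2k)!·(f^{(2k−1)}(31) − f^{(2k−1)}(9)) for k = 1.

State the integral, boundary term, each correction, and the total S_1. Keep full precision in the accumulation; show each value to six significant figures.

S_1 ≈ 195.469

∫_9^31 x·e^(−x/25) dx evaluates to 187.887.
Endpoint term: (f(9) + f(31))/2 = (6.27909 + 8.97091)/2 = 7.62500.
Integral + boundary = 195.512.
Correction k=1: B_{2}/2! · (f^{(1)}(31) − f^{(1)}(9)) = 1/12 · (-0.0694522 − 0.446513) = -0.0429971.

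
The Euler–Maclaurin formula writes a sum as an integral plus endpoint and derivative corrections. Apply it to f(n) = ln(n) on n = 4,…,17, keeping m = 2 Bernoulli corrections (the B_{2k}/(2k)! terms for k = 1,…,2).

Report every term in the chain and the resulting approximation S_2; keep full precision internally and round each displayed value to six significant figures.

S_2 ≈ 31.7133

Integral: ∫_4^17 ln(x) dx = 29.6194.
Endpoint term: (f(4) + f(17))/2 = (1.38629 + 2.83321)/2 = 2.10975.
Integral + boundary = 31.7292.
Correction k=1: B_{2}/2! · (f^{(1)}(17) − f^{(1)}(4)) = 1/12 · (0.0588235 − 0.250000) = -0.0159314.
After k=1: 31.7133.
Correction k=2: B_{4}/4! · (f^{(3)}(17) − f^{(3)}(4)) = −1/720 · (0.000407083 − 0.0312500) = 4.28374e-05.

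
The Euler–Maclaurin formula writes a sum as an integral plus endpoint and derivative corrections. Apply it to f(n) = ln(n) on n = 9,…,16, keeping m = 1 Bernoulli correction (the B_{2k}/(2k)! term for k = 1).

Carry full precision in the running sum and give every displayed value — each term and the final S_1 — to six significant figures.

S_1 ≈ 20.0673

∫_9^16 ln(x) dx evaluates to 17.5864.
Endpoint term: (f(9) + f(16))/2 = (2.19722 + 2.77259)/2 = 2.48491.
Integral + boundary = 20.0713.
Correction k=1: B_{2}/2! · (f^{(1)}(16) − f^{(1)}(9)) = 1/12 · (0.0625000 − 0.111111) = -0.00405093.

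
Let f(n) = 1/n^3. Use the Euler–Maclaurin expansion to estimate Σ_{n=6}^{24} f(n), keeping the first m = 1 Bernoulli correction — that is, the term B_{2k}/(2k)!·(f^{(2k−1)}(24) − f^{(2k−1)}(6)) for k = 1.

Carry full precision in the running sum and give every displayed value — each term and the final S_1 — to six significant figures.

∫_6^24 1/x^3 dx evaluates to 0.0130208.
½[f(6) + f(24)] = ½[0.00462963 + 7.23380e-05] = 0.00235098.
Integral + boundary = 0.0153718.
Order-1 term: 1/12 · (-9.04225e-06 − (-0.00231481)) = 0.000192148.

S_1 ≈ 0.0155640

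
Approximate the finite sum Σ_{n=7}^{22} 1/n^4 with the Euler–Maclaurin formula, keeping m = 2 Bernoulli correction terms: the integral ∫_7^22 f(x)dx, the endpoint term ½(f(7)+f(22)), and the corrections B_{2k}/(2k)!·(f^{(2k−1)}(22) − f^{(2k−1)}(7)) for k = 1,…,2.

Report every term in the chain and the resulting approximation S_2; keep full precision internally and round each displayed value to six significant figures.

∫_7^22 1/x^4 dx evaluates to 0.000940513.
Endpoint term: (f(7) + f(22))/2 = (0.000416493 + 4.26883e-06)/2 = 0.000210381.
So far: 0.00115089.
Correction k=1: B_{2}/2! · (f^{(1)}(22) − f^{(1)}(7)) = 1/12 · (-7.76152e-07 − (-0.000237996)) = 1.97683e-05.
Running total after k=1: 0.00117066.
Correction k=2: B_{4}/4! · (f^{(3)}(22) − f^{(3)}(7)) = −1/720 · (-4.81086e-08 − (-0.000145712)) = -2.02311e-07.

S_2 ≈ 0.00117046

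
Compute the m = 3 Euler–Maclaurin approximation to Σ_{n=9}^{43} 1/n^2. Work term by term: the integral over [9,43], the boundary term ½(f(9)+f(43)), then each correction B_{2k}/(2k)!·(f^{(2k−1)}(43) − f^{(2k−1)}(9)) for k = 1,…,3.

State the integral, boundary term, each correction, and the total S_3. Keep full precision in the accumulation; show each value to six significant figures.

S_3 ≈ 0.0945245

The integral term ∫_9^43 1/x^2 dx = 0.0878553.
Boundary: ½(f(9) + f(43)) = ½(0.0123457 + 0.000540833) = 0.00644326.
Running total after boundary: 0.0942986.
Correction k=1: B_{2}/2! · (f^{(1)}(43) − f^{(1)}(9)) = 1/12 · (-2.51550e-05 − (-0.00274348)) = 0.000226527.
Running total after k=1: 0.0945251.
Correction k=2: B_{4}/4! · (f^{(3)}(43) − f^{(3)}(9)) = −1/720 · (-1.63256e-07 − (-0.000406442)) = -5.64276e-07.
Running total after k=2: 0.0945245.
Correction k=3: B_{6}/6! · (f^{(5)}(43) − f^{(5)}(9)) = 1/30240 · (-2.64883e-09 − (-0.000150534)) = 4.97789e-09.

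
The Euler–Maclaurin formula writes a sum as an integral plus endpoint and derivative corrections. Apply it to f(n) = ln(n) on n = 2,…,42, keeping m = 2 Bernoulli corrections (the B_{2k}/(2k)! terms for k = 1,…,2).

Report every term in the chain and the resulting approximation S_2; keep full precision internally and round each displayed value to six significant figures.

∫_2^42 ln(x) dx evaluates to 115.596.
Boundary: ½(f(2) + f(42)) = ½(0.693147 + 3.73767) = 2.21541.
Integral + boundary = 117.811.
k=1: B_{2}/(2)! × [f^{(1)}(42) − f^{(1)}(2)] = 1/12 × (0.0238095 − 0.500000) = -0.0396825.
Partial sum through k=1: 117.772.
k=2: B_{4}/(4)! × [f^{(3)}(42) − f^{(3)}(2)] = −1/720 × (2.69949e-05 − 0.250000) = 0.000347185.

S_2 ≈ 117.772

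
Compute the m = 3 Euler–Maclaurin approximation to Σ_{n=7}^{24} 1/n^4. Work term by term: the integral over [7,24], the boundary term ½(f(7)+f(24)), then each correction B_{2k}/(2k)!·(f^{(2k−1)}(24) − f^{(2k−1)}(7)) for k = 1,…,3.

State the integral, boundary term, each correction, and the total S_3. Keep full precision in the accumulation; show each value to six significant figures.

The integral term ∫_7^24 1/x^4 dx = 0.000947705.
Boundary: ½(f(7) + f(24)) = ½(0.000416493 + 3.01408e-06) = 0.000209754.
Integral + boundary = 0.00115746.
Order-1 term: 1/12 · (-5.02347e-07 − (-0.000237996)) = 1.97911e-05.
Partial sum through k=1: 0.00117725.
Order-2 term: −1/720 · (-2.61639e-08 − (-0.000145712)) = -2.02341e-07.
Partial sum through k=2: 0.00117705.
Order-3 term: 1/30240 · (-2.54371e-09 − (-0.000166528)) = 5.50679e-09.

S_3 ≈ 0.00117705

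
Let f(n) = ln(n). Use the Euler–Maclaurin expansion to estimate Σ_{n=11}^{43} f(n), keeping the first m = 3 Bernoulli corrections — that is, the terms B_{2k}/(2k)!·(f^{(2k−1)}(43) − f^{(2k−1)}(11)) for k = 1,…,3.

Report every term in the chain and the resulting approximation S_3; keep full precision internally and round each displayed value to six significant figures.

S_3 ≈ 106.429

Integral: ∫_11^43 ln(x) dx = 103.355.
½[f(11) + f(43)] = ½[2.39790 + 3.76120] = 3.07955.
Running total after boundary: 106.434.
k=1: B_{2}/(2)! × [f^{(1)}(43) − f^{(1)}(11)] = 1/12 × (0.0232558 − 0.0909091) = -0.00563777.
After k=1: 106.429.
k=2: B_{4}/(4)! × [f^{(3)}(43) − f^{(3)}(11)] = −1/720 × (2.51550e-05 − 0.00150263) = 2.05205e-06.
After k=2: 106.429.
k=3: B_{6}/(6)! × [f^{(5)}(43) − f^{(5)}(11)] = 1/30240 × (1.63256e-07 − 0.000149021) = -4.92255e-09.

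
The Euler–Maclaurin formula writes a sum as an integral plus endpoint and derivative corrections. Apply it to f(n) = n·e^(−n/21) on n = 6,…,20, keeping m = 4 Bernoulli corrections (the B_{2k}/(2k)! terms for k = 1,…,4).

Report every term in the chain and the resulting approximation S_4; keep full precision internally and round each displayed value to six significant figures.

Integral: ∫_6^20 x·e^(−x/21) dx = 93.8955.
Boundary: ½(f(6) + f(20)) = ½(4.50886 + 7.71643) = 6.11264.
Integral + boundary = 100.008.
k=1: B_{2}/(2)! × [f^{(1)}(20) − f^{(1)}(6)] = 1/12 × (0.0183724 − 0.536769) = -0.0431998.
Partial sum through k=1: 99.9649.
k=2: B_{4}/(4)! × [f^{(3)}(20) − f^{(3)}(6)] = −1/720 × (0.00179142 − 0.00462522) = 3.93584e-06.
Partial sum through k=2: 99.9649.
k=3: B_{6}/(6)! × [f^{(5)}(20) − f^{(5)}(6)] = 1/30240 × (8.02987e-06 − 1.82161e-05) = -3.36845e-10.
Partial sum through k=3: 99.9649.
k=4: B_{8}/(8)! × [f^{(7)}(20) − f^{(7)}(6)] = −1/1209600 × (2.72054e-08 − 5.88301e-08) = 2.61448e-14.

S_4 ≈ 99.9649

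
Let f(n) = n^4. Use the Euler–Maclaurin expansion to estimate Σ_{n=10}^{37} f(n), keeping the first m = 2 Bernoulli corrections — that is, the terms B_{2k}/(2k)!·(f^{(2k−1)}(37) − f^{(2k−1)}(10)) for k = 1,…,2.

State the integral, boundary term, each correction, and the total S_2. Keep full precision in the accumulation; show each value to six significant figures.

S_2 ≈ 1.48074e+07

∫_10^37 x^4 dx evaluates to 1.38488e+07.
½[f(10) + f(37)] = ½[10000.0 + 1.87416e+06] = 942080.
So far: 1.47909e+07.
Correction k=1: B_{2}/2! · (f^{(1)}(37) − f^{(1)}(10)) = 1/12 · (202612 − 4000.00) = 16551.0.
Partial sum through k=1: 1.48074e+07.
Correction k=2: B_{4}/4! · (f^{(3)}(37) − f^{(3)}(10)) = −1/720 · (888.000 − 240.000) = -0.900000.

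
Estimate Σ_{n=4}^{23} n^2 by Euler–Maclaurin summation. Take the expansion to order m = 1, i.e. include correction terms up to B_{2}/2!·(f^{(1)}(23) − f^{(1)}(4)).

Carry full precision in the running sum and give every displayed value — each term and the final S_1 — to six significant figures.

S_1 ≈ 4310.00

The integral term ∫_4^23 x^2 dx = 4034.33.
½[f(4) + f(23)] = ½[16.0000 + 529.000] = 272.500.
Integral + boundary = 4306.83.
Order-1 term: 1/12 · (46.0000 − 8.00000) = 3.16667.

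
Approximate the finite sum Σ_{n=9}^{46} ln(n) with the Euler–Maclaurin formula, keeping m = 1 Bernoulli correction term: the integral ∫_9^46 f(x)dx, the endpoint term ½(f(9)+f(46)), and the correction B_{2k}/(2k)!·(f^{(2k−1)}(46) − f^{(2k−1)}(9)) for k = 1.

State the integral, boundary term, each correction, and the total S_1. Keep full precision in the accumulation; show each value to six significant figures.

∫_9^46 ln(x) dx evaluates to 119.342.
½[f(9) + f(46)] = ½[2.19722 + 3.82864] = 3.01293.
Integral + boundary = 122.355.
Correction k=1: B_{2}/2! · (f^{(1)}(46) − f^{(1)}(9)) = 1/12 · (0.0217391 − 0.111111) = -0.00744767.

S_1 ≈ 122.348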